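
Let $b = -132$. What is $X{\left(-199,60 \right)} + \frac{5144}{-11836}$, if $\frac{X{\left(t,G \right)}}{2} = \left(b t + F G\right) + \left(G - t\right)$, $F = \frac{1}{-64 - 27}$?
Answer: $\frac{14285325420}{269269} \approx 53052.0$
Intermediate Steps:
$F = - \frac{1}{91}$ ($F = \frac{1}{-91} = - \frac{1}{91} \approx -0.010989$)
$X{\left(t,G \right)} = - 266 t + \frac{180 G}{91}$ ($X{\left(t,G \right)} = 2 \left(\left(- 132 t - \frac{G}{91}\right) + \left(G - t\right)\right) = 2 \left(- 133 t + \frac{90 G}{91}\right) = - 266 t + \frac{180 G}{91}$)
$X{\left(-199,60 \right)} + \frac{5144}{-11836} = \left(\left(-266\right) \left(-199\right) + \frac{180}{91} \cdot 60\right) + \frac{5144}{-11836} = \left(52934 + \frac{10800}{91}\right) + 5144 \left(- \frac{1}{11836}\right) = \frac{4827794}{91} - \frac{1286}{2959} = \frac{14285325420}{269269}$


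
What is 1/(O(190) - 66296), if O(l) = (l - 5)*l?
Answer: -1/31146 ≈ -3.2107e-5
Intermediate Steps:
O(l) = l*(-5 + l) (O(l) = (-5 + l)*l = l*(-5 + l))
1/(O(190) - 66296) = 1/(190*(-5 + 190) - 66296) = 1/(190*185 - 66296) = 1/(35150 - 66296) = 1/(-31146) = -1/31146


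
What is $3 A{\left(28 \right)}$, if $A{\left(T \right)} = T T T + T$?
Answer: $65940$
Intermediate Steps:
$A{\left(T \right)} = T + T^{3}$ ($A{\left(T \right)} = T^{2} T + T = T^{3} + T = T + T^{3}$)
$3 A{\left(28 \right)} = 3 \left(28 + 28^{3}\right) = 3 \left(28 + 21952\right) = 3 \cdot 21980 = 65940$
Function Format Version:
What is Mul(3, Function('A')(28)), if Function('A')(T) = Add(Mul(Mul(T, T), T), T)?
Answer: 65940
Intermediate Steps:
Function('A')(T) = Add(T, Pow(T, 3)) (Function('A')(T) = Add(Mul(Pow(T, 2), T), T) = Add(Pow(T, 3), T) = Add(T, Pow(T, 3)))
Mul(3, Function('A')(28)) = Mul(3, Add(28, Pow(28, 3))) = Mul(3, Add(28, 21952)) = Mul(3, 21980) = 65940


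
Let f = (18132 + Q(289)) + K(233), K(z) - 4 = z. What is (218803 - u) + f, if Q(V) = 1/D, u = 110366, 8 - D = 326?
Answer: 40324307/318 ≈ 1.2681e+5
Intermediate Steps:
D = -318 (D = 8 - 1*326 = 8 - 326 = -318)
K(z) = 4 + z
Q(V) = -1/318 (Q(V) = 1/(-318) = -1/318)
f = 5841341/318 (f = (18132 - 1/318) + (4 + 233) = 5765975/318 + 237 = 5841341/318 ≈ 18369.)
(218803 - u) + f = (218803 - 1*110366) + 5841341/318 = (218803 - 110366) + 5841341/318 = 108437 + 5841341/318 = 40324307/318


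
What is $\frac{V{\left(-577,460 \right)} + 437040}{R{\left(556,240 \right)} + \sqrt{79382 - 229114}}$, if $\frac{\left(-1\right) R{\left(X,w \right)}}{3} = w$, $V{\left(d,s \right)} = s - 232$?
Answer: $- \frac{78708240}{167033} - \frac{218634 i \sqrt{37433}}{167033} \approx -471.21 - 253.25 i$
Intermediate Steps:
$V{\left(d,s \right)} = -232 + s$
$R{\left(X,w \right)} = - 3 w$
$\frac{V{\left(-577,460 \right)} + 437040}{R{\left(556,240 \right)} + \sqrt{79382 - 229114}} = \frac{\left(-232 + 460\right) + 437040}{\left(-3\right) 240 + \sqrt{79382 - 229114}} = \frac{228 + 437040}{-720 + \sqrt{-149732}} = \frac{437268}{-720 + 2 i \sqrt{37433}}$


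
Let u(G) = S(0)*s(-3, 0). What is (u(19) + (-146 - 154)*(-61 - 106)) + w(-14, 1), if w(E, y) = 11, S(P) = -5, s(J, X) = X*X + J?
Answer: 50126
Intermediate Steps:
s(J, X) = J + X² (s(J, X) = X² + J = J + X²)
u(G) = 15 (u(G) = -5*(-3 + 0²) = -5*(-3 + 0) = -5*(-3) = 15)
(u(19) + (-146 - 154)*(-61 - 106)) + w(-14, 1) = (15 + (-146 - 154)*(-61 - 106)) + 11 = (15 - 300*(-167)) + 11 = (15 + 50100) + 11 = 50115 + 11 = 50126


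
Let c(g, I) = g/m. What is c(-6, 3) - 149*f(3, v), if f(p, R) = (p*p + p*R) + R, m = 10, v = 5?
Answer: -21608/5 ≈ -4321.6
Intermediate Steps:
f(p, R) = R + p**2 + R*p (f(p, R) = (p**2 + R*p) + R = R + p**2 + R*p)
c(g, I) = g/10
c(-6, 3) - 149*f(3, v) = (1/10)*(-6) - 149*(5 + 3**2 + 5*3) = -3/5 - 149*(5 + 9 + 15) = -3/5 - 149*29 = -3/5 - 4321 = -21608/5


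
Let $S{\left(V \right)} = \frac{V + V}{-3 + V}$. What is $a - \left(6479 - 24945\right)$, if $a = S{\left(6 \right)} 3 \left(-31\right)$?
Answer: $18094$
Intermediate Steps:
$S{\left(V \right)} = \frac{2 V}{-3 + V}$
$a = -372$ ($a = 2 \cdot 6 \frac{1}{-3 + 6} \cdot 3 \left(-31\right) = 2 \cdot 6 \cdot \frac{1}{3} \cdot 3 \left(-31\right) = 4 \cdot 3 \left(-31\right) = 12 \left(-31\right) = -372$)
$a - \left(6479 - 24945\right) = -372 - \left(6479 - 24945\right) = -372 - -18466 = -372 + 18466 = 18094$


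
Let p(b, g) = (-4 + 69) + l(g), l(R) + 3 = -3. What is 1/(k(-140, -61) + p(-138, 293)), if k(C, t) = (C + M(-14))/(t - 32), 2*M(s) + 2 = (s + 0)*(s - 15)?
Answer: 3/175 ≈ 0.017143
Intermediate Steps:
l(R) = -6 (l(R) = -3 - 3 = -6)
M(s) = -1 + s*(-15 + s)/2 (M(s) = -1 + ((s + 0)*(s - 15))/2 = -1 + (s*(-15 + s))/2 = -1 + s*(-15 + s)/2)
k(C, t) = (202 + C)/(-32 + t) (k(C, t) = (C + (-1 + (½)*(-14)² - 15/2*(-14)))/(t - 32) = (C + (-1 + (½)*196 + 105))/(-32 + t) = (C + (-1 + 98 + 105))/(-32 + t) = (C + 202)/(-32 + t) = (202 + C)/(-32 + t))
p(b, g) = 59 (p(b, g) = (-4 + 69) - 6 = 65 - 6 = 59)
1/(k(-140, -61) + p(-138, 293)) = 1/((202 - 140)/(-32 - 61) + 59) = 1/(62/(-93) + 59) = 1/(-1/93*62 + 59) = 1/(-⅔ + 59) = 1/(175/3) = 3/175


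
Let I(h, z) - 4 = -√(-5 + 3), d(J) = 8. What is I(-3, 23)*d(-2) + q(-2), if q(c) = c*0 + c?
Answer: 30 - 8*I*√2 ≈ 30.0 - 11.314*I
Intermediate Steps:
q(c) = c (q(c) = 0 + c = c)
I(h, z) = 4 - I*√2 (I(h, z) = 4 - √(-5 + 3) = 4 - √(-2) = 4 - I*√2)
I(-3, 23)*d(-2) + q(-2) = (4 - I*√2)*8 - 2 = (32 - 8*I*√2) - 2 = 30 - 8*I*√2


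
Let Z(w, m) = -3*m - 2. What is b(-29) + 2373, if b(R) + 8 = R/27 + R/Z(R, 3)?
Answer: 702869/297 ≈ 2366.6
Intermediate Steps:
Z(w, m) = -2 - 3*m
b(R) = -8 - 16*R/297 (b(R) = -8 + (R/27 + R/(-2 - 3*3)) = -8 + (R*(1/27) + R/(-2 - 9)) = -8 + (R/27 + R/(-11)) = -8 + (R/27 + R*(-1/11)) = -8 + (R/27 - R/11) = -8 - 16*R/297)
b(-29) + 2373 = (-8 - 16/297*(-29)) + 2373 = (-8 + 464/297) + 2373 = -1912/297 + 2373 = 702869/297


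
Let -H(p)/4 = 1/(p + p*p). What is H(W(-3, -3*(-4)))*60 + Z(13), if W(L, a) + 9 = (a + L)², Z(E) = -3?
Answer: -667/219 ≈ -3.0457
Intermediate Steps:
W(L, a) = -9 + (L + a)² (W(L, a) = -9 + (a + L)² = -9 + (L + a)²)
H(p) = -4/(p + p²) (H(p) = -4/(p + p*p) = -4/(p + p²))
H(W(-3, -3*(-4)))*60 + Z(13) = -4/((-9 + (-3 - 3*(-4))²)*(1 + (-9 + (-3 - 3*(-4))²)))*60 - 3 = -4/((-9 + (-3 + 12)²)*(1 + (-9 + (-3 + 12)²)))*60 - 3 = -4/((-9 + 9²)*(1 + (-9 + 9²)))*60 - 3 = -4/((-9 + 81)*(1 + (-9 + 81)))*60 - 3 = -4/(72*(1 + 72))*60 - 3 = -4*1/72/73*60 - 3 = -4*1/72*1/73*60 - 3 = -1/1314*60 - 3 = -10/219 - 3 = -667/219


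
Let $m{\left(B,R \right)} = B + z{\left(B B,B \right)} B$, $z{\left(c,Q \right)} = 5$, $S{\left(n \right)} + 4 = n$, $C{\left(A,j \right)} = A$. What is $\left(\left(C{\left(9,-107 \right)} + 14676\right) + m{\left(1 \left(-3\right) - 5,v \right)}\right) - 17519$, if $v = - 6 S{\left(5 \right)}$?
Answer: $-2882$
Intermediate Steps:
$S{\left(n \right)} = -4 + n$
$v = -6$ ($v = - 6 \left(-4 + 5\right) = \left(-6\right) 1 = -6$)
$m{\left(B,R \right)} = 6 B$ ($m{\left(B,R \right)} = B + 5 B = 6 B$)
$\left(\left(C{\left(9,-107 \right)} + 14676\right) + m{\left(1 \left(-3\right) - 5,v \right)}\right) - 17519 = \left(\left(9 + 14676\right) + 6 \left(1 \left(-3\right) - 5\right)\right) - 17519 = \left(14685 + 6 \left(-3 - 5\right)\right) - 17519 = \left(14685 + 6 \left(-8\right)\right) - 17519 = \left(14685 - 48\right) - 17519 = 14637 - 17519 = -2882$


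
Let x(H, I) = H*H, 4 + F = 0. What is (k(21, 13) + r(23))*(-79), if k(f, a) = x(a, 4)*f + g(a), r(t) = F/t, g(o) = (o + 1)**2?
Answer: -6804349/23 ≈ -2.9584e+5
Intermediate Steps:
F = -4 (F = -4 + 0 = -4)
g(o) = (1 + o)**2
x(H, I) = H**2
r(t) = -4/t
k(f, a) = (1 + a)**2 + f*a**2 (k(f, a) = a**2*f + (1 + a)**2 = f*a**2 + (1 + a)**2 = (1 + a)**2 + f*a**2)
(k(21, 13) + r(23))*(-79) = (((1 + 13)**2 + 21*13**2) - 4/23)*(-79) = ((14**2 + 21*169) - 4*1/23)*(-79) = ((196 + 3549) - 4/23)*(-79) = (3745 - 4/23)*(-79) = (86131/23)*(-79) = -6804349/23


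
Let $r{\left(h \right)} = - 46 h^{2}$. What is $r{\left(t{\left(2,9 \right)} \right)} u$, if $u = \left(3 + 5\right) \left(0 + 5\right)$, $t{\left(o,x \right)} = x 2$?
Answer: $-596160$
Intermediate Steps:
$t{\left(o,x \right)} = 2 x$
$u = 40$ ($u = 8 \cdot 5 = 40$)
$r{\left(t{\left(2,9 \right)} \right)} u = - 46 \left(2 \cdot 9\right)^{2} \cdot 40 = - 46 \cdot 18^{2} \cdot 40 = \left(-46\right) 324 \cdot 40 = \left(-14904\right) 40 = -596160$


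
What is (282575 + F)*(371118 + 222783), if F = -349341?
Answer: -39652394166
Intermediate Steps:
(282575 + F)*(371118 + 222783) = (282575 - 349341)*(371118 + 222783) = -66766*593901 = -39652394166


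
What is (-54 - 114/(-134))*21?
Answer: -74781/67 ≈ -1116.1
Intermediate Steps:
(-54 - 114/(-134))*21 = (-54 - 114*(-1/134))*21 = (-54 + 57/67)*21 = -3561/67*21 = -74781/67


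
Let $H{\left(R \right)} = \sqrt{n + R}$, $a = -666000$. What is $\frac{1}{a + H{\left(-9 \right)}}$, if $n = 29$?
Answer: $- \frac{33300}{22177799999} - \frac{\sqrt{5}}{221777999990} \approx -1.5015 \cdot 10^{-6}$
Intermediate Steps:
$H{\left(R \right)} = \sqrt{29 + R}$
$\frac{1}{a + H{\left(-9 \right)}} = \frac{1}{-666000 + \sqrt{29 - 9}} = \frac{1}{-666000 + \sqrt{20}} = \frac{1}{-666000 + 2 \sqrt{5}}$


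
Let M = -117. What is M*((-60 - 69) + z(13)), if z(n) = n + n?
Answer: 12051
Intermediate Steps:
z(n) = 2*n
M*((-60 - 69) + z(13)) = -117*((-60 - 69) + 2*13) = -117*(-129 + 26) = -117*(-103) = 12051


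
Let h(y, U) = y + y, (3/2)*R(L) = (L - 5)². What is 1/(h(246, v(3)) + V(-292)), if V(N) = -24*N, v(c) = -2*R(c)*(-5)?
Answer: 1/7500 ≈ 0.00013333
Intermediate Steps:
R(L) = 2*(-5 + L)²/3 (R(L) = 2*(L - 5)²/3 = 2*(-5 + L)²/3)
v(c) = 20*(-5 + c)²/3 (v(c) = -4*(-5 + c)²/3*(-5) = 20*(-5 + c)²/3)
h(y, U) = 2*y
1/(h(246, v(3)) + V(-292)) = 1/(2*246 - 24*(-292)) = 1/(492 + 7008) = 1/7500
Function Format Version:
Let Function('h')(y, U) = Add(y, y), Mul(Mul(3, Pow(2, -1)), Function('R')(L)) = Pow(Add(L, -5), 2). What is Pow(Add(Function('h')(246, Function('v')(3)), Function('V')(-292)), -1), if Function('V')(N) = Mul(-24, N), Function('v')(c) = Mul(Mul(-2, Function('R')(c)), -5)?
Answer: Rational(1, 7500) ≈ 0.00013333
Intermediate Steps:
Function('R')(L) = Mul(Rational(2, 3), Pow(Add(-5, L), 2)) (Function('R')(L) = Mul(Rational(2, 3), Pow(Add(L, -5), 2)) = Mul(Rational(2, 3), Pow(Add(-5, L), 2)))
Function('v')(c) = Mul(Rational(20, 3), Pow(Add(-5, c), 2)) (Function('v')(c) = Mul(Mul(-2, Mul(Rational(2, 3), Pow(Add(-5, c), 2))), -5) = Mul(Mul(Rational(-4, 3), Pow(Add(-5, c), 2)), -5) = Mul(Rational(20, 3), Pow(Add(-5, c), 2)))
Function('h')(y, U) = Mul(2, y)
Pow(Add(Function('h')(246, Function('v')(3)), Function('V')(-292)), -1) = Pow(Add(Mul(2, 246), Mul(-24, -292)), -1) = Pow(Add(492, 7008), -1) = Pow(7500, -1) = Rational(1, 7500)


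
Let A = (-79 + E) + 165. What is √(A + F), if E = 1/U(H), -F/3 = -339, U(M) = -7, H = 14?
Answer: 2*√13510/7 ≈ 33.209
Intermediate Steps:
F = 1017 (F = -3*(-339) = 1017)
E = -⅐ (E = 1/(-7) = -⅐ ≈ -0.14286)
A = 601/7 (A = (-79 - ⅐) + 165 = -554/7 + 165 = 601/7 ≈ 85.857)
√(A + F) = √(601/7 + 1017) = √(7720/7) = 2*√13510/7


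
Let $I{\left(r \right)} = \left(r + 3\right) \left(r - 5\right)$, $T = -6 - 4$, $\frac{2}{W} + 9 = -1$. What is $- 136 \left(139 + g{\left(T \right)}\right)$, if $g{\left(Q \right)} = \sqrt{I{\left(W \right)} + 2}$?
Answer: $-18904 - \frac{136 i \sqrt{314}}{5} \approx -18904.0 - 481.99 i$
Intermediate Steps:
$W = - \frac{1}{5}$ ($W = \frac{2}{-9 - 1} = \frac{2}{-10} = 2 \left(- \frac{1}{10}\right) = - \frac{1}{5} \approx -0.2$)
$T = -10$
$I{\left(r \right)} = \left(-5 + r\right) \left(3 + r\right)$ ($I{\left(r \right)} = \left(3 + r\right) \left(-5 + r\right) = \left(-5 + r\right) \left(3 + r\right)$)
$g{\left(Q \right)} = \frac{i \sqrt{314}}{5}$ ($g{\left(Q \right)} = \sqrt{\left(-15 + \left(- \frac{1}{5}\right)^{2} - - \frac{2}{5}\right) + 2} = \sqrt{\left(-15 + \frac{1}{25} + \frac{2}{5}\right) + 2} = \sqrt{- \frac{364}{25} + 2} = \sqrt{- \frac{314}{25}} = \frac{i \sqrt{314}}{5}$)
$- 136 \left(139 + g{\left(T \right)}\right) = - 136 \left(139 + \frac{i \sqrt{314}}{5}\right) = -18904 - \frac{136 i \sqrt{314}}{5}$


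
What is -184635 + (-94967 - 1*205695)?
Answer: -485297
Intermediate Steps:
-184635 + (-94967 - 1*205695) = -184635 + (-94967 - 205695) = -184635 - 300662 = -485297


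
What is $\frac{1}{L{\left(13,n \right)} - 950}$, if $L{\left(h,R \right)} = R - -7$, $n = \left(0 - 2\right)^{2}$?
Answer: $- \frac{1}{939} \approx -0.001065$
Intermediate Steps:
$n = 4$ ($n = \left(-2\right)^{2} = 4$)
$L{\left(h,R \right)} = 7 + R$ ($L{\left(h,R \right)} = R + 7 = 7 + R$)
$\frac{1}{L{\left(13,n \right)} - 950} = \frac{1}{\left(7 + 4\right) - 950} = \frac{1}{11 - 950} = \frac{1}{-939} = - \frac{1}{939}$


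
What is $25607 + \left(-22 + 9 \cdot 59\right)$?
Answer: $26116$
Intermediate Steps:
$25607 + \left(-22 + 9 \cdot 59\right) = 25607 + \left(-22 + 531\right) = 25607 + 509 = 26116$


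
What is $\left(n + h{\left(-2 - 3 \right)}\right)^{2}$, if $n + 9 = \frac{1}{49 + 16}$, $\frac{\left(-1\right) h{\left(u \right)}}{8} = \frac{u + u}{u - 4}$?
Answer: $\frac{109327936}{342225} \approx 319.46$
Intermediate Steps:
$h{\left(u \right)} = - \frac{16 u}{-4 + u}$ ($h{\left(u \right)} = - 8 \frac{u + u}{u - 4} = - 8 \frac{2 u}{-4 + u} = - \frac{16 u}{-4 + u}$)
$n = - \frac{584}{65}$ ($n = -9 + \frac{1}{49 + 16} = -9 + \frac{1}{65} = - \frac{584}{65} \approx -8.9846$)
$\left(n + h{\left(-2 - 3 \right)}\right)^{2} = \left(- \frac{584}{65} - \frac{16 \left(-2 - 3\right)}{-4 - 5}\right)^{2} = \left(- \frac{584}{65} - - \frac{80}{-4 - 5}\right)^{2} = \left(- \frac{584}{65} - - \frac{80}{-9}\right)^{2} = \left(- \frac{584}{65} - \left(-80\right) \left(- \frac{1}{9}\right)\right)^{2} = \left(- \frac{584}{65} - \frac{80}{9}\right)^{2} = \left(- \frac{10456}{585}\right)^{2} = \frac{109327936}{342225}$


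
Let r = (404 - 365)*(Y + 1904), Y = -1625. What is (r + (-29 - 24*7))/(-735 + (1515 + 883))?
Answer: 10684/1663 ≈ 6.4245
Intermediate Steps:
r = 10881 (r = (404 - 365)*(-1625 + 1904) = 39*279 = 10881)
(r + (-29 - 24*7))/(-735 + (1515 + 883)) = (10881 + (-29 - 24*7))/(-735 + (1515 + 883)) = (10881 + (-29 - 168))/(-735 + 2398) = (10881 - 197)/1663 = 10684*(1/1663) = 10684/1663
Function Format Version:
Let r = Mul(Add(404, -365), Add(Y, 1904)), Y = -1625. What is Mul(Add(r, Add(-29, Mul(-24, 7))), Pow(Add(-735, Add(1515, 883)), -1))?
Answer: Rational(10684, 1663) ≈ 6.4245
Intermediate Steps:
r = 10881 (r = Mul(Add(404, -365), Add(-1625, 1904)) = Mul(39, 279) = 10881)
Mul(Add(r, Add(-29, Mul(-24, 7))), Pow(Add(-735, Add(1515, 883)), -1)) = Mul(Add(10881, Add(-29, Mul(-24, 7))), Pow(Add(-735, Add(1515, 883)), -1)) = Mul(Add(10881, Add(-29, -168)), Pow(Add(-735, 2398), -1)) = Mul(Add(10881, -197), Pow(1663, -1)) = Mul(10684, Rational(1, 1663)) = Rational(10684, 1663)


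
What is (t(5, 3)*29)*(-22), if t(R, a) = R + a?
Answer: -5104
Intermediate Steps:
(t(5, 3)*29)*(-22) = ((5 + 3)*29)*(-22) = (8*29)*(-22) = 232*(-22) = -5104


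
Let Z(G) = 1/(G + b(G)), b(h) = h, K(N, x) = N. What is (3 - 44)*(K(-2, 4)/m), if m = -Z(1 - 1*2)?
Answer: 164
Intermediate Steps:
Z(G) = 1/(2*G) (Z(G) = 1/(G + G) = 1/(2*G))
m = ½ (m = -1/(2*(1 - 1*2)) = -1/(2*(1 - 2)) = -1/(2*(-1)) = -(-1)/2 = -1*(-½) = ½ ≈ 0.50000)
(3 - 44)*(K(-2, 4)/m) = (3 - 44)*(-2/½) = -(-82)*2 = -41*(-4) = 164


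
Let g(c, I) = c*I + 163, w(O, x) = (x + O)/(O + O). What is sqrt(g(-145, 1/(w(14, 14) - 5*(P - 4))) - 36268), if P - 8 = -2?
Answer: 40*I*sqrt(203)/3 ≈ 189.97*I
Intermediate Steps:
w(O, x) = (O + x)/(2*O) (w(O, x) = (O + x)/((2*O)) = (O + x)*(1/(2*O)) = (O + x)/(2*O))
P = 6 (P = 8 - 2 = 6)
g(c, I) = 163 + I*c (g(c, I) = I*c + 163 = 163 + I*c)
sqrt(g(-145, 1/(w(14, 14) - 5*(P - 4))) - 36268) = sqrt((163 - 145/((1/2)*(14 + 14)/14 - 5*(6 - 4))) - 36268) = sqrt((163 - 145/((1/2)*(1/14)*28 - 5*2)) - 36268) = sqrt((163 - 145/(1 - 10)) - 36268) = sqrt((163 - 145/(-9)) - 36268) = sqrt((163 - 1/9*(-145)) - 36268) = sqrt((163 + 145/9) - 36268) = sqrt(1612/9 - 36268) = sqrt(-324800/9) = 40*I*sqrt(203)/3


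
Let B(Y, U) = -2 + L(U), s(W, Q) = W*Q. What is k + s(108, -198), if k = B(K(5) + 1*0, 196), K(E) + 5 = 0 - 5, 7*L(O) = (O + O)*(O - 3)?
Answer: -10578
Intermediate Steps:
L(O) = 2*O*(-3 + O)/7 (L(O) = ((O + O)*(O - 3))/7 = ((2*O)*(-3 + O))/7 = (2*O*(-3 + O))/7 = 2*O*(-3 + O)/7)
K(E) = -10 (K(E) = -5 + (0 - 5) = -5 - 5 = -10)
s(W, Q) = Q*W
B(Y, U) = -2 + 2*U*(-3 + U)/7
k = 10806 (k = -2 + (2/7)*196*(-3 + 196) = -2 + (2/7)*196*193 = -2 + 10808 = 10806)
k + s(108, -198) = 10806 - 198*108 = 10806 - 21384 = -10578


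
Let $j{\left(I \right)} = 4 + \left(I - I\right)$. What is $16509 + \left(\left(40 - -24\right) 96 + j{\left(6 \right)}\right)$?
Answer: $22657$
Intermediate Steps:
$j{\left(I \right)} = 4$ ($j{\left(I \right)} = 4 + 0 = 4$)
$16509 + \left(\left(40 - -24\right) 96 + j{\left(6 \right)}\right) = 16509 + \left(\left(40 - -24\right) 96 + 4\right) = 16509 + \left(\left(40 + 24\right) 96 + 4\right) = 16509 + \left(64 \cdot 96 + 4\right) = 16509 + \left(6144 + 4\right) = 16509 + 6148 = 22657$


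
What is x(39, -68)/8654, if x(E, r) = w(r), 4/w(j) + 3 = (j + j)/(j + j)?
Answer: -1/4327 ≈ -0.00023111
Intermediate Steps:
w(j) = -2 (w(j) = 4/(-3 + (j + j)/(j + j)) = 4/(-3 + (2*j)/((2*j))) = 4/(-3 + (2*j)*(1/(2*j))) = 4/(-3 + 1) = 4/(-2) = 4*(-½) = -2)
x(E, r) = -2
x(39, -68)/8654 = -2/8654 = -2*1/8654 = -1/4327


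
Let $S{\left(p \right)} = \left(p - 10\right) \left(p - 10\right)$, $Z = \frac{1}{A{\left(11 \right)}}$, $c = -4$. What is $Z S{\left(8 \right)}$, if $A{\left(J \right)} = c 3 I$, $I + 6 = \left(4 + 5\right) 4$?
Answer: $- \frac{1}{90} \approx -0.011111$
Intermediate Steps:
$I = 30$ ($I = -6 + \left(4 + 5\right) 4 = -6 + 9 \cdot 4 = -6 + 36 = 30$)
$A{\left(J \right)} = -360$ ($A{\left(J \right)} = \left(-4\right) 3 \cdot 30 = \left(-12\right) 30 = -360$)
$Z = - \frac{1}{360}$ ($Z = \frac{1}{-360} = - \frac{1}{360} \approx -0.0027778$)
$S{\left(p \right)} = \left(-10 + p\right)^{2}$ ($S{\left(p \right)} = \left(-10 + p\right) \left(-10 + p\right) = \left(-10 + p\right)^{2}$)
$Z S{\left(8 \right)} = - \frac{\left(-10 + 8\right)^{2}}{360} = - \frac{\left(-2\right)^{2}}{360} = \left(- \frac{1}{360}\right) 4 = - \frac{1}{90}$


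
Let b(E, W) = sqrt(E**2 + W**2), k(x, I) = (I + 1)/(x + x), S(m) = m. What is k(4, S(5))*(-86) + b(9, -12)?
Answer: -99/2 ≈ -49.500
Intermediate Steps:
k(x, I) = (1 + I)/(2*x) (k(x, I) = (1 + I)/((2*x)) = (1 + I)*(1/(2*x)) = (1 + I)/(2*x))
k(4, S(5))*(-86) + b(9, -12) = ((1/2)*(1 + 5)/4)*(-86) + sqrt(9**2 + (-12)**2) = ((1/2)*(1/4)*6)*(-86) + sqrt(81 + 144) = (3/4)*(-86) + sqrt(225) = -129/2 + 15 = -99/2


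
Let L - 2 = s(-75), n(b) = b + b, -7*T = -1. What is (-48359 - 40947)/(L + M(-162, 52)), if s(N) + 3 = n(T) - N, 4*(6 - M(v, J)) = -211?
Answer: -2500568/3725 ≈ -671.29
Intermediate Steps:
T = ⅐ (T = -⅐*(-1) = ⅐ ≈ 0.14286)
M(v, J) = 235/4 (M(v, J) = 6 - ¼*(-211) = 6 + 211/4 = 235/4)
n(b) = 2*b
s(N) = -19/7 - N (s(N) = -3 + (2*(⅐) - N) = -3 + (2/7 - N) = -19/7 - N)
L = 520/7 (L = 2 + (-19/7 - 1*(-75)) = 2 + (-19/7 + 75) = 2 + 506/7 = 520/7 ≈ 74.286)
(-48359 - 40947)/(L + M(-162, 52)) = (-48359 - 40947)/(520/7 + 235/4) = -89306/3725/28 = -89306*28/3725 = -2500568/3725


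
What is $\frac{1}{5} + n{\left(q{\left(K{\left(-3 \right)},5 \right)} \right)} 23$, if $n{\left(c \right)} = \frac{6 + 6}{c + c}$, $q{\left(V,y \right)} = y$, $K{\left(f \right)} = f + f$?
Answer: $\frac{139}{5} \approx 27.8$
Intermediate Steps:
$K{\left(f \right)} = 2 f$
$n{\left(c \right)} = \frac{6}{c}$ ($n{\left(c \right)} = \frac{12}{2 c} = 12 \frac{1}{2 c} = \frac{6}{c}$)
$\frac{1}{5} + n{\left(q{\left(K{\left(-3 \right)},5 \right)} \right)} 23 = \frac{1}{5} + \frac{6}{5} \cdot 23 = \frac{1}{5} + \frac{138}{5} = \frac{139}{5}$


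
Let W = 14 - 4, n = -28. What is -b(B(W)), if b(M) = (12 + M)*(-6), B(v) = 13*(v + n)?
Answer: -1332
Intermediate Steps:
W = 10
B(v) = -364 + 13*v (B(v) = 13*(v - 28) = 13*(-28 + v) = -364 + 13*v)
b(M) = -72 - 6*M
-b(B(W)) = -(-72 - 6*(-364 + 13*10)) = -(-72 - 6*(-364 + 130)) = -(-72 - 6*(-234)) = -(-72 + 1404) = -1*1332 = -1332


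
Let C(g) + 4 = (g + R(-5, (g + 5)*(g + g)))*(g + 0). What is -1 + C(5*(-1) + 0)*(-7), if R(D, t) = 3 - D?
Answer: 132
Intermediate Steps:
C(g) = -4 + g*(8 + g) (C(g) = -4 + (g + (3 - 1*(-5)))*(g + 0) = -4 + (g + (3 + 5))*g = -4 + (g + 8)*g = -4 + (8 + g)*g = -4 + g*(8 + g))
-1 + C(5*(-1) + 0)*(-7) = -1 + (-4 + (5*(-1) + 0)² + 8*(5*(-1) + 0))*(-7) = -1 + (-4 + (-5 + 0)² + 8*(-5 + 0))*(-7) = -1 + (-4 + (-5)² + 8*(-5))*(-7) = -1 + (-4 + 25 - 40)*(-7) = -1 - 19*(-7) = -1 + 133 = 132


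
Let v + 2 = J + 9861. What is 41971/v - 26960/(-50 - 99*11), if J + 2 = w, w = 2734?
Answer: 387258329/14341149 ≈ 27.003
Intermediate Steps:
J = 2732 (J = -2 + 2734 = 2732)
v = 12591 (v = -2 + (2732 + 9861) = -2 + 12593 = 12591)
41971/v - 26960/(-50 - 99*11) = 41971/12591 - 26960/(-50 - 99*11) = 41971*(1/12591) - 26960/(-50 - 1089) = 41971/12591 - 26960/(-1139) = 41971/12591 - 26960*(-1/1139) = 41971/12591 + 26960/1139 = 387258329/14341149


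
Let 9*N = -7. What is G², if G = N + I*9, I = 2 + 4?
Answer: 229441/81 ≈ 2832.6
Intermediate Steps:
I = 6
N = -7/9 (N = (⅑)*(-7) = -7/9 ≈ -0.77778)
G = 479/9 (G = -7/9 + 6*9 = -7/9 + 54 = 479/9 ≈ 53.222)
G² = (479/9)² = 229441/81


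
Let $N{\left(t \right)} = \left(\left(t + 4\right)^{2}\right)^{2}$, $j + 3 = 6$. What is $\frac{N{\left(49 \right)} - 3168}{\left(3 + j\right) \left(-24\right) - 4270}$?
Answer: $- \frac{7887313}{4414} \approx -1786.9$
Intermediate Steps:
$j = 3$ ($j = -3 + 6 = 3$)
$N{\left(t \right)} = \left(4 + t\right)^{4}$ ($N{\left(t \right)} = \left(\left(4 + t\right)^{2}\right)^{2} = \left(4 + t\right)^{4}$)
$\frac{N{\left(49 \right)} - 3168}{\left(3 + j\right) \left(-24\right) - 4270} = \frac{\left(4 + 49\right)^{4} - 3168}{\left(3 + 3\right) \left(-24\right) - 4270} = \frac{53^{4} - 3168}{6 \left(-24\right) - 4270} = \frac{7890481 - 3168}{-144 - 4270} = \frac{7887313}{-4414} = 7887313 \left(- \frac{1}{4414}\right) = - \frac{7887313}{4414}$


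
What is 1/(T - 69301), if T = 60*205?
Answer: -1/57001 ≈ -1.7544e-5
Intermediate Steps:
T = 12300
1/(T - 69301) = 1/(12300 - 69301) = 1/(-57001) = -1/57001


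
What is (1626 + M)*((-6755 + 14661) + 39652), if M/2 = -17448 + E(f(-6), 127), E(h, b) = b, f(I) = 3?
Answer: -1570174928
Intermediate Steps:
M = -34642 (M = 2*(-17448 + 127) = 2*(-17321) = -34642)
(1626 + M)*((-6755 + 14661) + 39652) = (1626 - 34642)*((-6755 + 14661) + 39652) = -33016*(7906 + 39652) = -33016*47558 = -1570174928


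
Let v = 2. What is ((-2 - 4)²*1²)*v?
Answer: 72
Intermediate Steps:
((-2 - 4)²*1²)*v = ((-2 - 4)²*1²)*2 = ((-6)²*1)*2 = (36*1)*2 = 36*2 = 72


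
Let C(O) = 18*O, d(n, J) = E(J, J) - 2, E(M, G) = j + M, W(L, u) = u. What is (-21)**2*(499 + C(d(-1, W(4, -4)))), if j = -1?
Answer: 164493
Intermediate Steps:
E(M, G) = -1 + M
d(n, J) = -3 + J (d(n, J) = (-1 + J) - 2 = -3 + J)
(-21)**2*(499 + C(d(-1, W(4, -4)))) = (-21)**2*(499 + 18*(-3 - 4)) = 441*(499 + 18*(-7)) = 441*(499 - 126) = 441*373 = 164493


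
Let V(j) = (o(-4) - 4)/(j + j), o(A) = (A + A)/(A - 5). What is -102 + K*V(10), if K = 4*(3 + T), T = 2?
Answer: -946/9 ≈ -105.11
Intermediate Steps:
o(A) = 2*A/(-5 + A) (o(A) = (2*A)/(-5 + A) = 2*A/(-5 + A))
V(j) = -14/(9*j) (V(j) = (2*(-4)/(-5 - 4) - 4)/(j + j) = (2*(-4)/(-9) - 4)/((2*j)) = (2*(-4)*(-1/9) - 4)*(1/(2*j)) = (8/9 - 4)*(1/(2*j)) = -14/(9*j))
K = 20 (K = 4*(3 + 2) = 4*5 = 20)
-102 + K*V(10) = -102 + 20*(-14/9/10) = -102 + 20*(-14/9*1/10) = -102 + 20*(-7/45) = -102 - 28/9 = -946/9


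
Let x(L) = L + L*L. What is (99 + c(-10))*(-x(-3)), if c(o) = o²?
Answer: -1194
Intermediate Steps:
x(L) = L + L²
(99 + c(-10))*(-x(-3)) = (99 + (-10)²)*(-(-3)*(1 - 3)) = (99 + 100)*(-(-3)*(-2)) = 199*(-1*6) = 199*(-6) = -1194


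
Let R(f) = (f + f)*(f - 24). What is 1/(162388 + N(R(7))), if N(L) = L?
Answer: 1/162150 ≈ 6.1671e-6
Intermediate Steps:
R(f) = 2*f*(-24 + f) (R(f) = (2*f)*(-24 + f) = 2*f*(-24 + f))
1/(162388 + N(R(7))) = 1/(162388 + 2*7*(-24 + 7)) = 1/(162388 + 2*7*(-17)) = 1/(162388 - 238) = 1/162150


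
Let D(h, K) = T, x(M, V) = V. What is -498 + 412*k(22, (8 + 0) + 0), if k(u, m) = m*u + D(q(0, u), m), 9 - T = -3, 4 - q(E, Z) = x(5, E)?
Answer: 76958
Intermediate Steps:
q(E, Z) = 4 - E
T = 12 (T = 9 - 1*(-3) = 9 + 3 = 12)
D(h, K) = 12
k(u, m) = 12 + m*u (k(u, m) = m*u + 12 = 12 + m*u)
-498 + 412*k(22, (8 + 0) + 0) = -498 + 412*(12 + ((8 + 0) + 0)*22) = -498 + 412*(12 + (8 + 0)*22) = -498 + 412*(12 + 8*22) = -498 + 412*(12 + 176) = -498 + 412*188 = -498 + 77456 = 76958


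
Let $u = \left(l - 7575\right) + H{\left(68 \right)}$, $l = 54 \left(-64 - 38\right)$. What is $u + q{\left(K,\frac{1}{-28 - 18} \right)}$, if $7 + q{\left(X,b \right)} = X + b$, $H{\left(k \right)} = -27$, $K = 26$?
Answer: $- \frac{602187}{46} \approx -13091.0$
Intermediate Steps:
$l = -5508$ ($l = 54 \left(-102\right) = -5508$)
$q{\left(X,b \right)} = -7 + X + b$ ($q{\left(X,b \right)} = -7 + \left(X + b\right) = -7 + X + b$)
$u = -13110$ ($u = \left(-5508 - 7575\right) - 27 = -13083 - 27 = -13110$)
$u + q{\left(K,\frac{1}{-28 - 18} \right)} = -13110 + \left(-7 + 26 + \frac{1}{-28 - 18}\right) = -13110 + \left(-7 + 26 + \frac{1}{-46}\right) = -13110 - - \frac{873}{46} = -13110 + \frac{873}{46} = - \frac{602187}{46}$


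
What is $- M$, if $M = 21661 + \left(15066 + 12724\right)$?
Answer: $-49451$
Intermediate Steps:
$M = 49451$ ($M = 21661 + 27790 = 49451$)
$- M = \left(-1\right) 49451 = -49451$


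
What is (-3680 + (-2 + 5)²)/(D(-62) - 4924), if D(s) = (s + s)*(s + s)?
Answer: -3671/10452 ≈ -0.35122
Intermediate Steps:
D(s) = 4*s² (D(s) = (2*s)*(2*s) = 4*s²)
(-3680 + (-2 + 5)²)/(D(-62) - 4924) = (-3680 + (-2 + 5)²)/(4*(-62)² - 4924) = (-3680 + 3²)/(4*3844 - 4924) = (-3680 + 9)/(15376 - 4924) = -3671/10452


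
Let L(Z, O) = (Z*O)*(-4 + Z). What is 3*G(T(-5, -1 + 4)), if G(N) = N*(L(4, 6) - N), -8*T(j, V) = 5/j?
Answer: -3/64 ≈ -0.046875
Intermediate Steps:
L(Z, O) = O*Z*(-4 + Z) (L(Z, O) = (O*Z)*(-4 + Z) = O*Z*(-4 + Z))
T(j, V) = -5/(8*j)
G(N) = -N**2 (G(N) = N*(6*4*(-4 + 4) - N) = N*(6*4*0 - N) = N*(0 - N) = N*(-N) = -N**2)
3*G(T(-5, -1 + 4)) = 3*(-(-5/8/(-5))**2) = 3*(-(-5/8*(-1/5))**2) = 3*(-(1/8)**2) = 3*(-1*1/64) = 3*(-1/64) = -3/64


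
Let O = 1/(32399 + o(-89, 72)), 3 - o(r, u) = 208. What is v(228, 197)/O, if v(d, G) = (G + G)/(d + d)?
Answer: 3171109/114 ≈ 27817.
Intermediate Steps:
v(d, G) = G/d (v(d, G) = (2*G)/((2*d)) = (2*G)*(1/(2*d)) = G/d)
o(r, u) = -205 (o(r, u) = 3 - 1*208 = 3 - 208 = -205)
O = 1/32194 (O = 1/(32399 - 205) = 1/32194 ≈ 3.1062e-5)
v(228, 197)/O = (197/228)/(1/32194) = (197*(1/228))*32194 = (197/228)*32194 = 3171109/114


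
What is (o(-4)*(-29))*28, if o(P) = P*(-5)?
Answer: -16240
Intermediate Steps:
o(P) = -5*P
(o(-4)*(-29))*28 = (-5*(-4)*(-29))*28 = (20*(-29))*28 = -580*28 = -16240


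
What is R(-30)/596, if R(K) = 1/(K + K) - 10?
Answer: -601/35760 ≈ -0.016806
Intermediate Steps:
R(K) = -10 + 1/(2*K) (R(K) = 1/(2*K) - 10 = -10 + 1/(2*K))
R(-30)/596 = (-10 + (½)/(-30))/596 = (-10 + (½)*(-1/30))*(1/596) = (-10 - 1/60)*(1/596) = -601/60*1/596 = -601/35760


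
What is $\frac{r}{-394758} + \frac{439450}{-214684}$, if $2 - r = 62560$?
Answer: $- \frac{40011550357}{21187056618} \approx -1.8885$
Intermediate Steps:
$r = -62558$ ($r = 2 - 62560 = -62558$)
$\frac{r}{-394758} + \frac{439450}{-214684} = - \frac{62558}{-394758} + \frac{439450}{-214684} = \left(-62558\right) \left(- \frac{1}{394758}\right) + 439450 \left(- \frac{1}{214684}\right) = \frac{31279}{197379} - \frac{219725}{107342} = - \frac{40011550357}{21187056618}$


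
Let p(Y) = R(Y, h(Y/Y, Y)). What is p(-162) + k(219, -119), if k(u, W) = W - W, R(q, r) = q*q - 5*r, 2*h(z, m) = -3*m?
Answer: 25029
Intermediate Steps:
h(z, m) = -3*m/2 (h(z, m) = (-3*m)/2 = -3*m/2)
R(q, r) = q² - 5*r
p(Y) = Y² + 15*Y/2 (p(Y) = Y² - (-15)*Y/2 = Y² + 15*Y/2)
k(u, W) = 0
p(-162) + k(219, -119) = (½)*(-162)*(15 + 2*(-162)) + 0 = (½)*(-162)*(15 - 324) + 0 = (½)*(-162)*(-309) + 0 = 25029 + 0 = 25029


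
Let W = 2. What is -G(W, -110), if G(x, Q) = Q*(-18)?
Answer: -1980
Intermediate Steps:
G(x, Q) = -18*Q
-G(W, -110) = -(-18)*(-110) = -1*1980 = -1980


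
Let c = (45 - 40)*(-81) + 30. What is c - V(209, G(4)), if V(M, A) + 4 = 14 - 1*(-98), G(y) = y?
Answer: -483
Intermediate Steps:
V(M, A) = 108 (V(M, A) = -4 + (14 - 1*(-98)) = -4 + (14 + 98) = -4 + 112 = 108)
c = -375 (c = 5*(-81) + 30 = -405 + 30 = -375)
c - V(209, G(4)) = -375 - 1*108 = -375 - 108 = -483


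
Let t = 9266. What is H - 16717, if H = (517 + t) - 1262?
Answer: -8196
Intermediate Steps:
H = 8521 (H = (517 + 9266) - 1262 = 9783 - 1262 = 8521)
H - 16717 = 8521 - 16717 = -8196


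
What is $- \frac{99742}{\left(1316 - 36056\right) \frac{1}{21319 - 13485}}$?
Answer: $\frac{195344707}{8685} \approx 22492.0$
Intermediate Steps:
$- \frac{99742}{\left(1316 - 36056\right) \frac{1}{21319 - 13485}} = - \frac{99742}{\left(-34740\right) \frac{1}{7834}} = - \frac{99742}{- \frac{17370}{3917}} = \left(-99742\right) \left(- \frac{3917}{17370}\right) = \frac{195344707}{8685}$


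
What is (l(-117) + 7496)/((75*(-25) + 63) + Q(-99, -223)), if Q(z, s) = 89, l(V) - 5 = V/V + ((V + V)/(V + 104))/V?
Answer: -97524/22399 ≈ -4.3539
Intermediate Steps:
l(V) = 6 + 2/(104 + V) (l(V) = 5 + (V/V + ((V + V)/(V + 104))/V) = 5 + (1 + ((2*V)/(104 + V))/V) = 5 + (1 + (2*V/(104 + V))/V) = 5 + (1 + 2/(104 + V)) = 6 + 2/(104 + V))
(l(-117) + 7496)/((75*(-25) + 63) + Q(-99, -223)) = (2*(313 + 3*(-117))/(104 - 117) + 7496)/((75*(-25) + 63) + 89) = (2*(313 - 351)/(-13) + 7496)/((-1875 + 63) + 89) = (2*(-1/13)*(-38) + 7496)/(-1812 + 89) = (76/13 + 7496)/(-1723) = (97524/13)*(-1/1723) = -97524/22399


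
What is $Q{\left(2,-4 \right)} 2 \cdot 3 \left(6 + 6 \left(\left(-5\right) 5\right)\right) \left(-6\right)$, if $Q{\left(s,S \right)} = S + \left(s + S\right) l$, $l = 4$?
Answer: $-62208$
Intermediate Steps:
$Q{\left(s,S \right)} = 4 s + 5 S$ ($Q{\left(s,S \right)} = S + \left(s + S\right) 4 = S + \left(S + s\right) 4 = S + \left(4 S + 4 s\right) = 4 s + 5 S$)
$Q{\left(2,-4 \right)} 2 \cdot 3 \left(6 + 6 \left(\left(-5\right) 5\right)\right) \left(-6\right) = \left(4 \cdot 2 + 5 \left(-4\right)\right) 2 \cdot 3 \left(6 + 6 \left(\left(-5\right) 5\right)\right) \left(-6\right) = \left(8 - 20\right) 6 \left(6 + 6 \left(-25\right)\right) \left(-6\right) = - 12 \cdot 6 \left(6 - 150\right) \left(-6\right) = - 12 \cdot 6 \left(-144\right) \left(-6\right) = \left(-12\right) \left(-864\right) \left(-6\right) = 10368 \left(-6\right) = -62208$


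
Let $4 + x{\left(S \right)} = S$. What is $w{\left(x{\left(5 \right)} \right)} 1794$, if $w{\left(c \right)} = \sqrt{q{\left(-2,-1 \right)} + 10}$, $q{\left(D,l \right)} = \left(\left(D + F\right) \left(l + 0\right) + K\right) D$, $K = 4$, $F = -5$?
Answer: $3588 i \sqrt{3} \approx 6214.6 i$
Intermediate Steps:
$x{\left(S \right)} = -4 + S$
$q{\left(D,l \right)} = D \left(4 + l \left(-5 + D\right)\right)$ ($q{\left(D,l \right)} = \left(\left(D - 5\right) \left(l + 0\right) + 4\right) D = \left(\left(-5 + D\right) l + 4\right) D = \left(l \left(-5 + D\right) + 4\right) D = \left(4 + l \left(-5 + D\right)\right) D = D \left(4 + l \left(-5 + D\right)\right)$)
$w{\left(c \right)} = 2 i \sqrt{3}$ ($w{\left(c \right)} = \sqrt{- 2 \left(4 - -5 - -2\right) + 10} = \sqrt{- 2 \left(4 + 5 + 2\right) + 10} = \sqrt{\left(-2\right) 11 + 10} = \sqrt{-22 + 10} = \sqrt{-12} = 2 i \sqrt{3}$)
$w{\left(x{\left(5 \right)} \right)} 1794 = 2 i \sqrt{3} \cdot 1794 = 3588 i \sqrt{3}$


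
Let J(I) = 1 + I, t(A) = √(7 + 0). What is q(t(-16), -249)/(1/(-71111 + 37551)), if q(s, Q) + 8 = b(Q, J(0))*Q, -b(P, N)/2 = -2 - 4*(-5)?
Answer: -300563360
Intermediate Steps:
t(A) = √7
b(P, N) = -36 (b(P, N) = -2*(-2 - 4*(-5)) = -2*(-2 + 20) = -2*18 = -36)
q(s, Q) = -8 - 36*Q
q(t(-16), -249)/(1/(-71111 + 37551)) = (-8 - 36*(-249))/(1/(-71111 + 37551)) = (-8 + 8964)/(1/(-33560)) = 8956/(-1/33560) = 8956*(-33560) = -300563360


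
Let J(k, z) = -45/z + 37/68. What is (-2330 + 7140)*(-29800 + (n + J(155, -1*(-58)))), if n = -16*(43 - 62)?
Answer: -139890598445/986 ≈ -1.4188e+8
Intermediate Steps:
J(k, z) = 37/68 - 45/z (J(k, z) = -45/z + 37*(1/68) = -45/z + 37/68 = 37/68 - 45/z)
n = 304 (n = -16*(-19) = 304)
(-2330 + 7140)*(-29800 + (n + J(155, -1*(-58)))) = (-2330 + 7140)*(-29800 + (304 + (37/68 - 45/((-1*(-58)))))) = 4810*(-29800 + (304 + (37/68 - 45/58))) = 4810*(-29800 + (304 - 457/1972)) = 4810*(-29800 + 599031/1972) = 4810*(-58166569/1972) = -139890598445/986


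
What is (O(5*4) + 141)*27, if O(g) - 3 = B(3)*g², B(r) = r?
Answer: 36288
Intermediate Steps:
O(g) = 3 + 3*g²
(O(5*4) + 141)*27 = ((3 + 3*(5*4)²) + 141)*27 = ((3 + 3*20²) + 141)*27 = ((3 + 3*400) + 141)*27 = ((3 + 1200) + 141)*27 = (1203 + 141)*27 = 1344*27 = 36288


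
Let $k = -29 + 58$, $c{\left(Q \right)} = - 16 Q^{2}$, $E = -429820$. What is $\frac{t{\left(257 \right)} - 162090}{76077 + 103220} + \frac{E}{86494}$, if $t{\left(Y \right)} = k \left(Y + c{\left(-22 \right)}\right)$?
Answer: $- \frac{54932542881}{7754057359} \approx -7.0844$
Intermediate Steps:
$k = 29$
$t{\left(Y \right)} = -224576 + 29 Y$ ($t{\left(Y \right)} = 29 \left(Y - 16 \left(-22\right)^{2}\right) = 29 \left(Y - 7744\right) = 29 \left(-7744 + Y\right) = -224576 + 29 Y$)
$\frac{t{\left(257 \right)} - 162090}{76077 + 103220} + \frac{E}{86494} = \frac{\left(-224576 + 29 \cdot 257\right) - 162090}{76077 + 103220} - \frac{429820}{86494} = \frac{\left(-224576 + 7453\right) - 162090}{179297} - \frac{214910}{43247} = \left(-217123 - 162090\right) \frac{1}{179297} - \frac{214910}{43247} = \left(-379213\right) \frac{1}{179297} - \frac{214910}{43247} = - \frac{379213}{179297} - \frac{214910}{43247} = - \frac{54932542881}{7754057359}$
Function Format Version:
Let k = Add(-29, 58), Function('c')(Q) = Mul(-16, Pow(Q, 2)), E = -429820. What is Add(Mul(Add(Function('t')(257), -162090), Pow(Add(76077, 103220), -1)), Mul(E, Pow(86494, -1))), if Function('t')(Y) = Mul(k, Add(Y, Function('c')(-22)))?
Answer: Rational(-54932542881, 7754057359) ≈ -7.0844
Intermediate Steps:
k = 29
Function('t')(Y) = Add(-224576, Mul(29, Y)) (Function('t')(Y) = Mul(29, Add(Y, Mul(-16, Pow(-22, 2)))) = Mul(29, Add(Y, Mul(-16, 484))) = Mul(29, Add(Y, -7744)) = Mul(29, Add(-7744, Y)) = Add(-224576, Mul(29, Y)))
Add(Mul(Add(Function('t')(257), -162090), Pow(Add(76077, 103220), -1)), Mul(E, Pow(86494, -1))) = Add(Mul(Add(Add(-224576, Mul(29, 257)), -162090), Pow(Add(76077, 103220), -1)), Mul(-429820, Pow(86494, -1))) = Add(Mul(Add(Add(-224576, 7453), -162090), Pow(179297, -1)), Mul(-429820, Rational(1, 86494))) = Add(Mul(Add(-217123, -162090), Rational(1, 179297)), Rational(-214910, 43247)) = Add(Mul(-379213, Rational(1, 179297)), Rational(-214910, 43247)) = Add(Rational(-379213, 179297), Rational(-214910, 43247)) = Rational(-54932542881, 7754057359)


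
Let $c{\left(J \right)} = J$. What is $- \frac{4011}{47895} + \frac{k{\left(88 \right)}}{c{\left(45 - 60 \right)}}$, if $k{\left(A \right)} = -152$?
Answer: $\frac{96265}{9579} \approx 10.05$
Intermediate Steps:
$- \frac{4011}{47895} + \frac{k{\left(88 \right)}}{c{\left(45 - 60 \right)}} = - \frac{4011}{47895} - \frac{152}{45 - 60} = \left(-4011\right) \frac{1}{47895} - \frac{152}{45 - 60} = - \frac{1337}{15965} - \frac{152}{-15} = - \frac{1337}{15965} - - \frac{152}{15} = - \frac{1337}{15965} + \frac{152}{15} = \frac{96265}{9579}$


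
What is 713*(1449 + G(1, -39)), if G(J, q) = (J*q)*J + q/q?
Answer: 1006043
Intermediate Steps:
G(J, q) = 1 + q*J**2 (G(J, q) = q*J**2 + 1 = 1 + q*J**2)
713*(1449 + G(1, -39)) = 713*(1449 + (1 - 39*1**2)) = 713*(1449 + (1 - 39*1)) = 713*(1449 + (1 - 39)) = 713*(1449 - 38) = 713*1411 = 1006043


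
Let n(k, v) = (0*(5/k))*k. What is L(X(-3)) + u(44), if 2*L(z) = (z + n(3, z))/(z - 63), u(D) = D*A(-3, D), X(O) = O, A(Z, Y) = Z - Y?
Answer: -90991/44 ≈ -2068.0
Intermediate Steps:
n(k, v) = 0 (n(k, v) = 0*k = 0)
u(D) = D*(-3 - D)
L(z) = z/(2*(-63 + z)) (L(z) = ((z + 0)/(z - 63))/2 = (z/(-63 + z))/2 = z/(2*(-63 + z)))
L(X(-3)) + u(44) = (½)*(-3)/(-63 - 3) - 1*44*(3 + 44) = (½)*(-3)/(-66) - 1*44*47 = (½)*(-3)*(-1/66) - 2068 = 1/44 - 2068 = -90991/44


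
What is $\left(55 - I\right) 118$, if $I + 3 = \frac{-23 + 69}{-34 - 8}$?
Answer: $\frac{146438}{21} \approx 6973.2$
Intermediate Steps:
$I = - \frac{86}{21}$ ($I = -3 + \frac{-23 + 69}{-34 - 8} = -3 + \frac{46}{-42} = -3 + 46 \left(- \frac{1}{42}\right) = -3 - \frac{23}{21} = - \frac{86}{21} \approx -4.0952$)
$\left(55 - I\right) 118 = \left(55 - - \frac{86}{21}\right) 118 = \left(55 + \frac{86}{21}\right) 118 = \frac{1241}{21} \cdot 118 = \frac{146438}{21}$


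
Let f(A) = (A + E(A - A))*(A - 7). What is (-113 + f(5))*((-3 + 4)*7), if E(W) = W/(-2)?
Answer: -861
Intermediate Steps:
E(W) = -W/2 (E(W) = W*(-1/2) = -W/2)
f(A) = A*(-7 + A) (f(A) = (A - (A - A)/2)*(A - 7) = (A - 1/2*0)*(-7 + A) = (A + 0)*(-7 + A) = A*(-7 + A))
(-113 + f(5))*((-3 + 4)*7) = (-113 + 5*(-7 + 5))*((-3 + 4)*7) = (-113 + 5*(-2))*(1*7) = (-113 - 10)*7 = -123*7 = -861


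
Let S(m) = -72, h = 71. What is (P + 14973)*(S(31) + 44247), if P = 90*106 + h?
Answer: 1085998200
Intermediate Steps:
P = 9611 (P = 90*106 + 71 = 9540 + 71 = 9611)
(P + 14973)*(S(31) + 44247) = (9611 + 14973)*(-72 + 44247) = 24584*44175 = 1085998200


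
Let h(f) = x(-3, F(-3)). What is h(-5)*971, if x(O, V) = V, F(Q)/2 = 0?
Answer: 0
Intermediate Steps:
F(Q) = 0 (F(Q) = 2*0 = 0)
h(f) = 0
h(-5)*971 = 0*971 = 0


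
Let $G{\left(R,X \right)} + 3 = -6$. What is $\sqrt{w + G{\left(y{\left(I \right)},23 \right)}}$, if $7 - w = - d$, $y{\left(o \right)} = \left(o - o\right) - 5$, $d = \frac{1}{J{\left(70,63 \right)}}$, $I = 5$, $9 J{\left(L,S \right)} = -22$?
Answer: $\frac{i \sqrt{1166}}{22} \approx 1.5521 i$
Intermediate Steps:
$J{\left(L,S \right)} = - \frac{22}{9}$ ($J{\left(L,S \right)} = \frac{1}{9} \left(-22\right) = - \frac{22}{9}$)
$d = - \frac{9}{22}$ ($d = \frac{1}{- \frac{22}{9}} = - \frac{9}{22} \approx -0.40909$)
$y{\left(o \right)} = -5$ ($y{\left(o \right)} = 0 - 5 = -5$)
$G{\left(R,X \right)} = -9$ ($G{\left(R,X \right)} = -3 - 6 = -9$)
$w = \frac{145}{22}$ ($w = 7 - \left(-1\right) \left(- \frac{9}{22}\right) = 7 - \frac{9}{22} = \frac{145}{22} \approx 6.5909$)
$\sqrt{w + G{\left(y{\left(I \right)},23 \right)}} = \sqrt{\frac{145}{22} - 9} = \sqrt{- \frac{53}{22}} = \frac{i \sqrt{1166}}{22}$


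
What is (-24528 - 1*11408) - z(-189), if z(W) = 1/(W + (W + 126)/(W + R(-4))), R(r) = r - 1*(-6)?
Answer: -1267821893/35280 ≈ -35936.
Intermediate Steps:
R(r) = 6 + r (R(r) = r + 6 = 6 + r)
z(W) = 1/(W + (126 + W)/(2 + W)) (z(W) = 1/(W + (W + 126)/(W + (6 - 4))) = 1/(W + (126 + W)/(W + 2)) = 1/(W + (126 + W)/(2 + W)))
(-24528 - 1*11408) - z(-189) = (-24528 - 1*11408) - (2 - 189)/(126 + (-189)**2 + 3*(-189)) = (-24528 - 11408) - (-187)/(126 + 35721 - 567) = -35936 - (-187)/35280 = -35936 - 1*(-187/35280) = -35936 + 187/35280 = -1267821893/35280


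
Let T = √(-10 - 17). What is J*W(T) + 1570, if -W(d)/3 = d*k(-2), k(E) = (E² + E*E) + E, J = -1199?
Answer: 1570 + 64746*I*√3 ≈ 1570.0 + 1.1214e+5*I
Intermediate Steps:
T = 3*I*√3 (T = √(-27) = 3*I*√3 ≈ 5.1962*I)
k(E) = E + 2*E² (k(E) = (E² + E²) + E = 2*E² + E = E + 2*E²)
W(d) = -18*d (W(d) = -3*d*(-2*(1 + 2*(-2))) = -3*d*(-2*(1 - 4)) = -3*d*(-2*(-3)) = -3*d*6 = -18*d)
J*W(T) + 1570 = -(-21582)*3*I*√3 + 1570 = -(-64746)*I*√3 + 1570 = 64746*I*√3 + 1570 = 1570 + 64746*I*√3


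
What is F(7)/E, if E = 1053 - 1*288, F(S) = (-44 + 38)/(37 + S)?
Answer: -1/5610 ≈ -0.00017825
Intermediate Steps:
F(S) = -6/(37 + S)
E = 765 (E = 1053 - 288 = 765)
F(7)/E = -6/(37 + 7)/765 = -6/44*(1/765) = -6*1/44*(1/765) = -3/22*1/765 = -1/5610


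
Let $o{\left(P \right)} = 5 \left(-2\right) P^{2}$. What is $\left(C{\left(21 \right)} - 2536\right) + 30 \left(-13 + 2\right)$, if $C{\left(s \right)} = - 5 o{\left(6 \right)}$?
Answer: $-1066$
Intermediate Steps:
$o{\left(P \right)} = - 10 P^{2}$
$C{\left(s \right)} = 1800$ ($C{\left(s \right)} = - 5 \left(- 10 \cdot 6^{2}\right) = - 5 \left(\left(-10\right) 36\right) = \left(-5\right) \left(-360\right) = 1800$)
$\left(C{\left(21 \right)} - 2536\right) + 30 \left(-13 + 2\right) = \left(1800 - 2536\right) + 30 \left(-13 + 2\right) = -736 + 30 \left(-11\right) = -736 - 330 = -1066$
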